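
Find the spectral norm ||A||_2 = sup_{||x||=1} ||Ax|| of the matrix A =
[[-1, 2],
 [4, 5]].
||A||_2 = sqrt((46 + sqrt(1440))/2) ≈ 6.4787 (= sqrt(largest eigenvalue of A^T A))

||A||_2 = sigma_max(A) = sqrt(lambda_max(A^T A)). Form the symmetric matrix M = A^T A =
[[17, 18],
 [18, 29]].
Its characteristic polynomial (trace, determinant of M give the coefficients) is
  p(λ) = det(λ I - M) = λ^2 - 46λ + 169.
For λ^2 - 46λ + 169 the discriminant is 1440. It is nonnegative but not a perfect square, so the roots are real and irrational: λ = (46 ± sqrt(1440))/2 ≈ 41.9737, 4.0263.
So the eigenvalues of A^T A are ≈ 4.0263, 41.9737 (all ≥ 0, as they must be for A^T A). The largest is λ_max = (46 + sqrt(1440))/2 ≈ 41.9737, hence ||A||_2 = sqrt(λ_max) = sqrt((46 + sqrt(1440))/2) ≈ 6.4787.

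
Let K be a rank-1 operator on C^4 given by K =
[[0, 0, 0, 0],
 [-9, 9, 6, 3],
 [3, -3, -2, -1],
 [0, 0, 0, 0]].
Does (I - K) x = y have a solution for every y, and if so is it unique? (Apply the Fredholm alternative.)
(I - K) is invertible (det(I - K) = -6 ≠ 0), so for every y in C^4 the equation (I - K) x = y has a unique solution.

K has rank 1, so it is an outer product K = u v^T: every row of K is a multiple of one row vector. Reading off the entries, u = (0, 3, -1, 0) and v = (-3, 3, 2, 1) (row i of K equals u_i·v^T). A rank-one matrix u v^T satisfies K u = u (v·u) and kills the (3)-dimensional subspace v^⊥, so its characteristic polynomial is lambda^3 (lambda - v·u) with v·u = tr K = 7. Hence the eigenvalues of I - K are 1 (multiplicity 3) and 1 - (7) = -6, so det(I - K) = -6. (Direct check: I - K =
[[1, 0, 0, 0],
 [9, -8, -6, -3],
 [-3, 3, 3, 1],
 [0, 0, 0, 1]]
has determinant -6.) The finite-dimensional Fredholm alternative says: either (I - K) is invertible, or ker(I - K) ≠ {0} and then range(I - K) = ker((I - K)^*)^⊥, with dim ker(I - K) = dim ker((I - K)^*). Since det(I - K) ≠ 0, 1 is not an eigenvalue of K and ker(I - K) = {0}, so we are in the first case: for every y there is a unique x = (I - K)^(-1) y. Explicitly, by the Sherman–Morrison formula, (I - u v^T)^(-1) = I + u v^T/(1 - v·u), i.e. (I - K)^(-1) = I + K/(-6).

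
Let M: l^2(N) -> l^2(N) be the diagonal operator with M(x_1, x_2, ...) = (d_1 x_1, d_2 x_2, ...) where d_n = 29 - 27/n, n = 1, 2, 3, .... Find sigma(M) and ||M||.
sigma(M) = {29 - 27/n : n ≥ 1} ∪ {29}; ||M|| = 29

A bounded diagonal operator on l^2 with diagonal entries d_n has spectrum equal to the closure of {d_n : n ≥ 1}: every d_n is an eigenvalue (with eigenvector e_n), so {d_n} ⊂ sigma(M); the spectrum is closed, so its closure is too; and for lambda not in the closure, (M - lambda I) has bounded inverse (the diagonal entries 1/(d_n - lambda) are bounded). For our sequence d_n = 29 - 27/n, n = 1, 2, 3, ...:
  - {d_n} = {29 - 27/n : n ≥ 1}; the only limit point is 29
  - closure = {29 - 27/n : n ≥ 1} ∪ {29}
For the norm: a diagonal operator has ||M|| = sup_n |d_n|. Here d_n = 29 - 27/n increases monotonically from d_1 = 2 toward 29, with all terms in [2, 29); so sup_n |d_n| = 29 (the supremum is the limit, not attained). So ||M|| = 29.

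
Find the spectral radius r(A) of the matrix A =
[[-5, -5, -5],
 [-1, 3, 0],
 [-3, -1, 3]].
r(A) ≈ 7.0414

The eigenvalues of A are the roots of its characteristic polynomial. With M = A (coefficients from the trace, the sum of principal 2x2 minors, and det A):
  p(λ) = det(λ I - M) = λ^3 - λ^2 - 41λ + 110.
No integer candidate from the rational root theorem (±divisors of 110) is a root, so the roots are irrational. The cubic discriminant is Δ = 32285 > 0, so there are three distinct real roots. p(-8) = -138 and p(-7) = 5 have opposite signs, so a root lies in (-8, -7); Newton's method refines it to λ ≈ -7.0414. p(3) = 5 and p(4) = -6 have opposite signs, so a root lies in (3, 4); Newton's method refines it to λ ≈ 3.2832. p(4) = -6 and p(5) = 5 have opposite signs, so a root lies in (4, 5); Newton's method refines it to λ ≈ 4.7581. Check (Vieta): the three roots sum to 1, matching tr M = 1.
Thus the eigenvalues (to 4 decimals) are -7.0414 (modulus 7.0414); 3.2832 (modulus 3.2832); 4.7581 (modulus 4.7581). The spectral radius is the largest modulus: r(A) ≈ 7.0414. (Cross-check: r(A) ≤ ||A||_2 ≈ 8.7707; equality holds whenever A is normal, though it can also hold for some non-normal A.)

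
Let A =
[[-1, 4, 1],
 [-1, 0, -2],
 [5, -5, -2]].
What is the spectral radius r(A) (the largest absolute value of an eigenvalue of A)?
r(A) ≈ 5.6359

The eigenvalues of A are the roots of its characteristic polynomial. With M = A (coefficients from the trace, the sum of principal 2x2 minors, and det A):
  p(λ) = det(λ I - M) = λ^3 + 3λ^2 - 9λ + 33.
No integer candidate from the rational root theorem (±divisors of 33) is a root, so the roots are irrational. The cubic discriminant is Δ = -45360 < 0, so there is one real root and a complex-conjugate pair. p(-6) = -21 and p(-5) = 28 have opposite signs, so a root lies in (-6, -5); Newton's method refines it to λ ≈ -5.6359. Dividing out (λ - (-5.6359)) leaves approximately λ^2 - 2.6359λ + 5.8554. For λ^2 - 2.6359λ + 5.8554 the discriminant is -16.4737. It is negative, so the remaining roots are the complex-conjugate pair λ ≈ 1.3179 ± 2.0294i. Their product equals the constant term, so |λ|^2 ≈ 5.8554 and |λ| ≈ 2.4198.
Thus the eigenvalues (to 4 decimals) are -5.6359 (modulus 5.6359); 1.3179 ± 2.0294i (modulus 2.4198). The spectral radius is the largest modulus: r(A) ≈ 5.6359. (Cross-check: r(A) ≤ ||A||_2 ≈ 8.2736; equality holds whenever A is normal, though it can also hold for some non-normal A.)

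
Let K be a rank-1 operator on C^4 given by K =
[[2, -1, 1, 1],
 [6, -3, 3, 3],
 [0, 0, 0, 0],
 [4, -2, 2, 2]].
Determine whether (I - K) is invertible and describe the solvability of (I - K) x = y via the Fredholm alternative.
(I - K) is singular (det(I - K) = 0, i.e. 1 ∈ sigma(K)). (I - K) x = y is solvable iff y ⊥ ker((I - K)^*) = span{(2, -1, 1, 1)}, i.e. iff 2y_1 - y_2 + y_3 + y_4 = 0. When solvable, the solutions are x = y + c·(1, 3, 0, 2), c arbitrary (ker(I - K) = span{(1, 3, 0, 2)}, dimension 1).

K has rank 1, so it is an outer product K = u v^T: every row of K is a multiple of one row vector. Reading off the entries, u = (1, 3, 0, 2) and v = (2, -1, 1, 1) (row i of K equals u_i·v^T). A rank-one matrix u v^T satisfies K u = u (v·u) and kills the (3)-dimensional subspace v^⊥, so its characteristic polynomial is lambda^3 (lambda - v·u) with v·u = tr K = 1. Hence the eigenvalues of I - K are 1 (multiplicity 3) and 1 - (1) = 0, so det(I - K) = 0. (Direct check: I - K =
[[-1, 1, -1, -1],
 [-6, 4, -3, -3],
 [0, 0, 1, 0],
 [-4, 2, -2, -1]]
has determinant 0.) So 1 is an eigenvalue of K and (I - K) is not invertible. The finite-dimensional Fredholm alternative says: either (I - K) is invertible, or ker(I - K) ≠ {0} and then range(I - K) = ker((I - K)^*)^⊥, with dim ker(I - K) = dim ker((I - K)^*). We are in the second case, so we need both kernels. Kernel of I - K: (I - K) u = u - u (v·u) = u - u = 0, so ker(I - K) = span{u} = span{(1, 3, 0, 2)} (it is exactly 1-dimensional because rank(I - K) = 3). Kernel of the adjoint: K is real, so (I - K)^* = I - K^T = I - v u^T, and (I - v u^T) v = v - v (u·v) = 0; hence ker((I - K)^*) = span{v} = span{(2, -1, 1, 1)}. Therefore (I - K) x = y is solvable iff <y, v> = 0, i.e. iff 2y_1 - y_2 + y_3 + y_4 = 0. When this holds, K y = u (v·y) = 0, so (I - K) y = y and x = y is a particular solution; the full solution set is the line x = y + c·u = y + c·(1, 3, 0, 2), c ∈ C.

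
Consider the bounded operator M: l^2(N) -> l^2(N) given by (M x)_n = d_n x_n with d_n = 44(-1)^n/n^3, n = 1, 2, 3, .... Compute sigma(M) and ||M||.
sigma(M) = {44(-1)^n/n^3 : n ≥ 1} ∪ {0}; ||M|| = 44

A bounded diagonal operator on l^2 with diagonal entries d_n has spectrum equal to the closure of {d_n : n ≥ 1}: every d_n is an eigenvalue (with eigenvector e_n), so {d_n} ⊂ sigma(M); the spectrum is closed, so its closure is too; and for lambda not in the closure, (M - lambda I) has bounded inverse (the diagonal entries 1/(d_n - lambda) are bounded). For our sequence d_n = 44(-1)^n/n^3, n = 1, 2, 3, ...:
  - {d_n} = {44(-1)^n/n^3 : n ≥ 1}; the only limit point is 0
  - closure = {44(-1)^n/n^3 : n ≥ 1} ∪ {0}
For the norm: a diagonal operator has ||M|| = sup_n |d_n|. Here |d_n| = 44/n^3 is decreasing, so sup_n |d_n| = |d_1| = 44. So ||M|| = 44.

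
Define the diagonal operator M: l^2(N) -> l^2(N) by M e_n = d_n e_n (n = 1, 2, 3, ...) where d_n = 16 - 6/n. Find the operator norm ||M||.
||M|| = 16

For a diagonal operator on l^2 with entries d_n, ||M|| = sup_n |d_n|. Here d_1 = 10, d_2 = 13, ..., and d_n = 16 - 6/n increases monotonically toward 16. All terms lie in [10, 16), so |d_n| = d_n and the supremum is the limit 16, which is not attained by any individual d_n. Hence ||M|| = 16.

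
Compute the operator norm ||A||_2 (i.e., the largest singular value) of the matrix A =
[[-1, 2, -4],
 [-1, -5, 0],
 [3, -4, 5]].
||A||_2 ≈ 8.7718 (= sqrt(largest eigenvalue of A^T A))

||A||_2 = sigma_max(A) = sqrt(lambda_max(A^T A)). Form the symmetric matrix M = A^T A =
[[11, -9, 19],
 [-9, 45, -28],
 [19, -28, 41]].
Its characteristic polynomial (trace, sum of principal 2x2 minors, determinant of M give the coefficients) is
  p(λ) = det(λ I - M) = λ^3 - 97λ^2 + 1565λ - 1681.
No integer candidate from the rational root theorem (±divisors of 1681) is a root, so the roots are irrational. The cubic discriminant is Δ = 6092816416 > 0, so there are three distinct real roots. p(1) = -212 and p(2) = 1069 have opposite signs, so a root lies in (1, 2); Newton's method refines it to λ ≈ 1.156. p(18) = 893 and p(19) = -104 have opposite signs, so a root lies in (18, 19); Newton's method refines it to λ ≈ 18.8994. p(76) = -4037 and p(77) = 244 have opposite signs, so a root lies in (76, 77); Newton's method refines it to λ ≈ 76.9446. Check (Vieta): the three roots sum to 97, matching tr M = 97.
So the eigenvalues of A^T A are ≈ 1.156, 18.8994, 76.9446 (all ≥ 0, as they must be for A^T A). The largest is λ_max ≈ 76.9446, hence ||A||_2 = sqrt(λ_max) ≈ 8.7718.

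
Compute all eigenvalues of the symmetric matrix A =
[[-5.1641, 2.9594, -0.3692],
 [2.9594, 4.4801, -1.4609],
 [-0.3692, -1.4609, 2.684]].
sigma(A) ≈ {-6, 2, 6}

A is real symmetric, so its spectrum consists of real eigenvalues. Expanding the characteristic polynomial of the displayed matrix gives
  det(λ I - A) = p(λ) = λ^3 + (-2)λ^2 + (-36)λ + (72).
Solving p(λ) = 0 yields eigenvalues ≈ -6, 2, 6. (A is shown rounded to 4 decimals, so these recover the underlying integer eigenvalues to within that precision.)
Verification: the trace of A = 2 equals the sum of eigenvalues 2, and det(A) ≈ -71.9997 matches the eigenvalue product -72.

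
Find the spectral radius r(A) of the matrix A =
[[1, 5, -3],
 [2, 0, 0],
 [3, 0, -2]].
r(A) ≈ 2.7457

The eigenvalues of A are the roots of its characteristic polynomial. With M = A (coefficients from the trace, the sum of principal 2x2 minors, and det A):
  p(λ) = det(λ I - M) = λ^3 + λ^2 - 3λ - 20.
No integer candidate from the rational root theorem (±divisors of 20) is a root, so the roots are irrational. The cubic discriminant is Δ = -9523 < 0, so there is one real root and a complex-conjugate pair. p(2) = -14 and p(3) = 7 have opposite signs, so a root lies in (2, 3); Newton's method refines it to λ ≈ 2.7457. Dividing out (λ - (2.7457)) leaves approximately λ^2 + 3.7457λ + 7.2842. For λ^2 + 3.7457λ + 7.2842 the discriminant is -15.1071. It is negative, so the remaining roots are the complex-conjugate pair λ ≈ -1.8728 ± 1.9434i. Their product equals the constant term, so |λ|^2 ≈ 7.2842 and |λ| ≈ 2.6989.
Thus the eigenvalues (to 4 decimals) are 2.7457 (modulus 2.7457); -1.8728 ± 1.9434i (modulus 2.6989). The spectral radius is the largest modulus: r(A) ≈ 2.7457. (Cross-check: r(A) ≤ ||A||_2 ≈ 6.2179; equality holds whenever A is normal, though it can also hold for some non-normal A.)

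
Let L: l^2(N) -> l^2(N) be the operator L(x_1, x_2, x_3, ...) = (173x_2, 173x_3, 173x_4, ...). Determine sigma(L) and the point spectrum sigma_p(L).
sigma(L) = closed disk {z in C : |z| ≤ 173}; sigma_p(L) = open disk {z in C : |z| < 173}

Note L = 173·V where V is the unit left shift (V x)_k = x_{k+1}; so sigma(L) = 173·sigma(V) and ||L|| = 173||V||. ||L x||^2 = 29929sum_{k≥2} |x_k|^2 ≤ 29929||x||^2, with equality on {x : x_1 = 0}, so ||L|| = 173. For any lambda with |lambda| < 173, set r = lambda/173 (|r| < 1); the vector x = (1, r, r^2, ...) is in l^2 and satisfies L x = 173(r, r^2, ...) = lambda x, so lambda is an eigenvalue. On the boundary |lambda| = 173 the geometric series diverges, so no l^2 eigenvector exists, but these lambda lie in the approximate point spectrum. Hence sigma(L) is the closed disk of radius 173 and sigma_p(L) is the open disk.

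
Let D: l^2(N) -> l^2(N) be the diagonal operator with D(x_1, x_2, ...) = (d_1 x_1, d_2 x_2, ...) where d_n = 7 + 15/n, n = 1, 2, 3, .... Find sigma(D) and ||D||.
sigma(D) = {7 + 15/n : n ≥ 1} ∪ {7}; ||D|| = 22

A bounded diagonal operator on l^2 with diagonal entries d_n has spectrum equal to the closure of {d_n : n ≥ 1}: every d_n is an eigenvalue (with eigenvector e_n), so {d_n} ⊂ sigma(D); the spectrum is closed, so its closure is too; and for lambda not in the closure, (D - lambda I) has bounded inverse (the diagonal entries 1/(d_n - lambda) are bounded). For our sequence d_n = 7 + 15/n, n = 1, 2, 3, ...:
  - {d_n} = {7 + 15/n : n ≥ 1}; the only limit point is 7
  - closure = {7 + 15/n : n ≥ 1} ∪ {7}
For the norm: a diagonal operator has ||D|| = sup_n |d_n|. Here d_n = 7 + 15/n is positive and decreasing, so sup_n |d_n| = d_1 = 7 + 15 = 22. So ||D|| = 22.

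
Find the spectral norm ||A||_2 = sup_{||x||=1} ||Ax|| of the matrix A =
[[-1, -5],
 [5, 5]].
||A||_2 = sqrt((76 + sqrt(4176))/2) ≈ 8.3852 (= sqrt(largest eigenvalue of A^T A))

||A||_2 = sigma_max(A) = sqrt(lambda_max(A^T A)). Form the symmetric matrix M = A^T A =
[[26, 30],
 [30, 50]].
Its characteristic polynomial (trace, determinant of M give the coefficients) is
  p(λ) = det(λ I - M) = λ^2 - 76λ + 400.
For λ^2 - 76λ + 400 the discriminant is 4176. It is nonnegative but not a perfect square, so the roots are real and irrational: λ = (76 ± sqrt(4176))/2 ≈ 70.311, 5.689.
So the eigenvalues of A^T A are ≈ 5.689, 70.311 (all ≥ 0, as they must be for A^T A). The largest is λ_max = (76 + sqrt(4176))/2 ≈ 70.311, hence ||A||_2 = sqrt(λ_max) = sqrt((76 + sqrt(4176))/2) ≈ 8.3852.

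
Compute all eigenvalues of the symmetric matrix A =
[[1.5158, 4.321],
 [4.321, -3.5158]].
sigma(A) ≈ {-6, 4}

A is real symmetric, so its spectrum consists of real eigenvalues. Expanding the characteristic polynomial of the displayed matrix gives
  det(λ I - A) = p(λ) = λ^2 + (2)λ + (-24).
Solving p(λ) = 0 yields eigenvalues ≈ -6, 4. (A is shown rounded to 4 decimals, so these recover the underlying integer eigenvalues to within that precision.)
Verification: the trace of A = -2 equals the sum of eigenvalues -2, and det(A) ≈ -24.0003 matches the eigenvalue product -24.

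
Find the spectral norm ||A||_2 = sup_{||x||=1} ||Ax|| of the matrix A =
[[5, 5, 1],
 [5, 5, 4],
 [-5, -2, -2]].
||A||_2 ≈ 11.9342 (= sqrt(largest eigenvalue of A^T A))

||A||_2 = sigma_max(A) = sqrt(lambda_max(A^T A)). Form the symmetric matrix M = A^T A =
[[75, 60, 35],
 [60, 54, 29],
 [35, 29, 21]].
Its characteristic polynomial (trace, sum of principal 2x2 minors, determinant of M give the coefficients) is
  p(λ) = det(λ I - M) = λ^3 - 150λ^2 + 1093λ - 2025.
No integer candidate from the rational root theorem (±divisors of 2025) is a root, so the roots are irrational. The cubic discriminant is Δ = 184357697 > 0, so there are three distinct real roots. p(3) = -69 and p(4) = 11 have opposite signs, so a root lies in (3, 4); Newton's method refines it to λ ≈ 3.434. p(4) = 11 and p(5) = -185 have opposite signs, so a root lies in (4, 5); Newton's method refines it to λ ≈ 4.1404. p(142) = -8131 and p(143) = 11131 have opposite signs, so a root lies in (142, 143); Newton's method refines it to λ ≈ 142.4256. Check (Vieta): the three roots sum to 150, matching tr M = 150.
So the eigenvalues of A^T A are ≈ 3.434, 4.1404, 142.4256 (all ≥ 0, as they must be for A^T A). The largest is λ_max ≈ 142.4256, hence ||A||_2 = sqrt(λ_max) ≈ 11.9342.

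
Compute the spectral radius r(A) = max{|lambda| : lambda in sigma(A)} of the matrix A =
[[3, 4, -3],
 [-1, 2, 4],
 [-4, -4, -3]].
r(A) ≈ 4.6239

The eigenvalues of A are the roots of its characteristic polynomial. With M = A (coefficients from the trace, the sum of principal 2x2 minors, and det A):
  p(λ) = det(λ I - M) = λ^3 - 2λ^2 - λ + 82.
No integer candidate from the rational root theorem (±divisors of 82) is a root, so the roots are irrational. The cubic discriminant is Δ = -175964 < 0, so there is one real root and a complex-conjugate pair. p(-4) = -10 and p(-3) = 40 have opposite signs, so a root lies in (-4, -3); Newton's method refines it to λ ≈ -3.8353. Dividing out (λ - (-3.8353)) leaves approximately λ^2 - 5.8353λ + 21.3803. For λ^2 - 5.8353λ + 21.3803 the discriminant is -51.4701. It is negative, so the remaining roots are the complex-conjugate pair λ ≈ 2.9177 ± 3.5871i. Their product equals the constant term, so |λ|^2 ≈ 21.3803 and |λ| ≈ 4.6239.
Thus the eigenvalues (to 4 decimals) are -3.8353 (modulus 3.8353); 2.9177 ± 3.5871i (modulus 4.6239). The spectral radius is the largest modulus: r(A) ≈ 4.6239. (Cross-check: r(A) ≤ ||A||_2 ≈ 7.6645; equality holds whenever A is normal, though it can also hold for some non-normal A.)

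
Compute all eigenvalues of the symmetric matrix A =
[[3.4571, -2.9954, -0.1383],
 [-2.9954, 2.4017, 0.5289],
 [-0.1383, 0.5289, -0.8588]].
sigma(A) ≈ {-1, 0, 6}

A is real symmetric, so its spectrum consists of real eigenvalues. Expanding the characteristic polynomial of the displayed matrix gives
  det(λ I - A) = p(λ) = λ^3 + (-5)λ^2 + (-6)λ + (0).
Solving p(λ) = 0 yields eigenvalues ≈ -1, 0, 6. (A is shown rounded to 4 decimals, so these recover the underlying integer eigenvalues to within that precision.)
Verification: the trace of A = 5 equals the sum of eigenvalues 5, and det(A) ≈ 0.0002 matches the eigenvalue product 0.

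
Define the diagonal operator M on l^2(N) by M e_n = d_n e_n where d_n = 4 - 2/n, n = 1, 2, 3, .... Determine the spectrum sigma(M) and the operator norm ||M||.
sigma(M) = {4 - 2/n : n ≥ 1} ∪ {4}; ||M|| = 4

A bounded diagonal operator on l^2 with diagonal entries d_n has spectrum equal to the closure of {d_n : n ≥ 1}: every d_n is an eigenvalue (with eigenvector e_n), so {d_n} ⊂ sigma(M); the spectrum is closed, so its closure is too; and for lambda not in the closure, (M - lambda I) has bounded inverse (the diagonal entries 1/(d_n - lambda) are bounded). For our sequence d_n = 4 - 2/n, n = 1, 2, 3, ...:
  - {d_n} = {4 - 2/n : n ≥ 1}; the only limit point is 4
  - closure = {4 - 2/n : n ≥ 1} ∪ {4}
For the norm: a diagonal operator has ||M|| = sup_n |d_n|. Here d_n = 4 - 2/n increases monotonically from d_1 = 2 toward 4, with all terms in [2, 4); so sup_n |d_n| = 4 (the supremum is the limit, not attained). So ||M|| = 4.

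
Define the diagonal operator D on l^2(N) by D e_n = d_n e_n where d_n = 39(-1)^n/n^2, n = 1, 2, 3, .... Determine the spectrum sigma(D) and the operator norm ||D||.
sigma(D) = {39(-1)^n/n^2 : n ≥ 1} ∪ {0}; ||D|| = 39

A bounded diagonal operator on l^2 with diagonal entries d_n has spectrum equal to the closure of {d_n : n ≥ 1}: every d_n is an eigenvalue (with eigenvector e_n), so {d_n} ⊂ sigma(D); the spectrum is closed, so its closure is too; and for lambda not in the closure, (D - lambda I) has bounded inverse (the diagonal entries 1/(d_n - lambda) are bounded). For our sequence d_n = 39(-1)^n/n^2, n = 1, 2, 3, ...:
  - {d_n} = {39(-1)^n/n^2 : n ≥ 1}; the only limit point is 0
  - closure = {39(-1)^n/n^2 : n ≥ 1} ∪ {0}
For the norm: a diagonal operator has ||D|| = sup_n |d_n|. Here |d_n| = 39/n^2 is decreasing, so sup_n |d_n| = |d_1| = 39. So ||D|| = 39.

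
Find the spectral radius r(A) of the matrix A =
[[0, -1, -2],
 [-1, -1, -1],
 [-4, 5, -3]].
r(A) ≈ 3.0729

The eigenvalues of A are the roots of its characteristic polynomial. With M = A (coefficients from the trace, the sum of principal 2x2 minors, and det A):
  p(λ) = det(λ I - M) = λ^3 + 4λ^2 - λ - 17.
No integer candidate from the rational root theorem (±divisors of 17) is a root, so the roots are irrational. The cubic discriminant is Δ = -2207 < 0, so there is one real root and a complex-conjugate pair. p(1) = -13 and p(2) = 5 have opposite signs, so a root lies in (1, 2); Newton's method refines it to λ ≈ 1.8003. Dividing out (λ - (1.8003)) leaves approximately λ^2 + 5.8003λ + 9.4426. For λ^2 + 5.8003λ + 9.4426 the discriminant is -4.1265. It is negative, so the remaining roots are the complex-conjugate pair λ ≈ -2.9002 ± 1.0157i. Their product equals the constant term, so |λ|^2 ≈ 9.4426 and |λ| ≈ 3.0729.
Thus the eigenvalues (to 4 decimals) are 1.8003 (modulus 1.8003); -2.9002 ± 1.0157i (modulus 3.0729). The spectral radius is the largest modulus: r(A) ≈ 3.0729. (Cross-check: r(A) ≤ ||A||_2 ≈ 7.0791; equality holds whenever A is normal, though it can also hold for some non-normal A.)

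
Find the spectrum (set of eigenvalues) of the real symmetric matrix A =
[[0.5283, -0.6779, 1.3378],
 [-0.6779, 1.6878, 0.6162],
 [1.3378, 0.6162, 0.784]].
sigma(A) ≈ {-1, 2} (2 with multiplicity 2)

A is real symmetric, so its spectrum consists of real eigenvalues. Expanding the characteristic polynomial of the displayed matrix gives
  det(λ I - A) = p(λ) = λ^3 + (-3)λ^2 + (0)λ + (4).
Solving p(λ) = 0 yields eigenvalues ≈ -1, 2, 2. (A is shown rounded to 4 decimals, so these recover the underlying integer eigenvalues to within that precision.)
Verification: the trace of A = 3 equals the sum of eigenvalues 3, and det(A) ≈ -4.0001 matches the eigenvalue product -4.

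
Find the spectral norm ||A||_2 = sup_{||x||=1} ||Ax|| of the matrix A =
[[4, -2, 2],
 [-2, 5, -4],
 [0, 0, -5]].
||A||_2 ≈ 8.5348 (= sqrt(largest eigenvalue of A^T A))

||A||_2 = sigma_max(A) = sqrt(lambda_max(A^T A)). Form the symmetric matrix M = A^T A =
[[20, -18, 16],
 [-18, 29, -24],
 [16, -24, 45]].
Its characteristic polynomial (trace, sum of principal 2x2 minors, determinant of M give the coefficients) is
  p(λ) = det(λ I - M) = λ^3 - 94λ^2 + 1629λ - 6400.
No integer candidate from the rational root theorem (±divisors of 6400) is a root, so the roots are irrational. The cubic discriminant is Δ = 1427691920 > 0, so there are three distinct real roots. p(5) = -480 and p(6) = 206 have opposite signs, so a root lies in (5, 6); Newton's method refines it to λ ≈ 5.675. p(15) = 260 and p(16) = -304 have opposite signs, so a root lies in (15, 16); Newton's method refines it to λ ≈ 15.482. p(72) = -3160 and p(73) = 608 have opposite signs, so a root lies in (72, 73); Newton's method refines it to λ ≈ 72.843. Check (Vieta): the three roots sum to 94, matching tr M = 94.
So the eigenvalues of A^T A are ≈ 5.675, 15.482, 72.843 (all ≥ 0, as they must be for A^T A). The largest is λ_max ≈ 72.843, hence ||A||_2 = sqrt(λ_max) ≈ 8.5348.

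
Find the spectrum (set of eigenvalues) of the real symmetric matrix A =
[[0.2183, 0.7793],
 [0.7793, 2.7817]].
sigma(A) ≈ {0, 3}

A is real symmetric, so its spectrum consists of real eigenvalues. Expanding the characteristic polynomial of the displayed matrix gives
  det(λ I - A) = p(λ) = λ^2 + (-3)λ + (0).
Solving p(λ) = 0 yields eigenvalues ≈ 0, 3. (A is shown rounded to 4 decimals, so these recover the underlying integer eigenvalues to within that precision.)
Verification: the trace of A = 3 equals the sum of eigenvalues 3, and det(A) ≈ -0.0001 matches the eigenvalue product 0.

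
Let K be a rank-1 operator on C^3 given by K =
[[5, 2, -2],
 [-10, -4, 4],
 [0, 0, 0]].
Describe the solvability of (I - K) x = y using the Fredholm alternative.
(I - K) is singular (det(I - K) = 0, i.e. 1 ∈ sigma(K)). (I - K) x = y is solvable iff y ⊥ ker((I - K)^*) = span{(5, 2, -2)}, i.e. iff 5y_1 + 2y_2 - 2y_3 = 0. When solvable, the solutions are x = y + c·(1, -2, 0), c arbitrary (ker(I - K) = span{(1, -2, 0)}, dimension 1).

K has rank 1, so it is an outer product K = u v^T: every row of K is a multiple of one row vector. Reading off the entries, u = (1, -2, 0) and v = (5, 2, -2) (row i of K equals u_i·v^T). A rank-one matrix u v^T satisfies K u = u (v·u) and kills the (2)-dimensional subspace v^⊥, so its characteristic polynomial is lambda^2 (lambda - v·u) with v·u = tr K = 1. Hence the eigenvalues of I - K are 1 (multiplicity 2) and 1 - (1) = 0, so det(I - K) = 0. (Direct check: I - K =
[[-4, -2, 2],
 [10, 5, -4],
 [0, 0, 1]]
has determinant 0.) So 1 is an eigenvalue of K and (I - K) is not invertible. The finite-dimensional Fredholm alternative says: either (I - K) is invertible, or ker(I - K) ≠ {0} and then range(I - K) = ker((I - K)^*)^⊥, with dim ker(I - K) = dim ker((I - K)^*). We are in the second case, so we need both kernels. Kernel of I - K: (I - K) u = u - u (v·u) = u - u = 0, so ker(I - K) = span{u} = span{(1, -2, 0)} (it is exactly 1-dimensional because rank(I - K) = 2). Kernel of the adjoint: K is real, so (I - K)^* = I - K^T = I - v u^T, and (I - v u^T) v = v - v (u·v) = 0; hence ker((I - K)^*) = span{v} = span{(5, 2, -2)}. Therefore (I - K) x = y is solvable iff <y, v> = 0, i.e. iff 5y_1 + 2y_2 - 2y_3 = 0. When this holds, K y = u (v·y) = 0, so (I - K) y = y and x = y is a particular solution; the full solution set is the line x = y + c·u = y + c·(1, -2, 0), c ∈ C.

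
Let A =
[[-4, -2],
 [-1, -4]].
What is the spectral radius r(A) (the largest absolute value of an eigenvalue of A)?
r(A) = (8 + sqrt(8))/2 ≈ 5.4142

The eigenvalues of A are the roots of its characteristic polynomial. With M = A (coefficients from the trace and determinant):
  p(λ) = det(λ I - M) = λ^2 + 8λ + 14.
For λ^2 + 8λ + 14 the discriminant is 8. It is nonnegative but not a perfect square, so the roots are real and irrational: λ = (-8 ± sqrt(8))/2 ≈ -2.5858, -5.4142.
Thus the eigenvalues (to 4 decimals) are -2.5858 (modulus 2.5858); -5.4142 (modulus 5.4142). The spectral radius is the largest modulus: r(A) = (8 + sqrt(8))/2 ≈ 5.4142. (Cross-check: r(A) ≤ ||A||_2 ≈ 5.5311; equality holds whenever A is normal, though it can also hold for some non-normal A.)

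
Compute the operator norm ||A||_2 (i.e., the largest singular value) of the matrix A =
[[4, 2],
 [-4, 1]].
||A||_2 = sqrt((37 + sqrt(793))/2) ≈ 5.7079 (= sqrt(largest eigenvalue of A^T A))

||A||_2 = sigma_max(A) = sqrt(lambda_max(A^T A)). Form the symmetric matrix M = A^T A =
[[32, 4],
 [4, 5]].
Its characteristic polynomial (trace, determinant of M give the coefficients) is
  p(λ) = det(λ I - M) = λ^2 - 37λ + 144.
For λ^2 - 37λ + 144 the discriminant is 793. It is nonnegative but not a perfect square, so the roots are real and irrational: λ = (37 ± sqrt(793))/2 ≈ 32.5801, 4.4199.
So the eigenvalues of A^T A are ≈ 4.4199, 32.5801 (all ≥ 0, as they must be for A^T A). The largest is λ_max = (37 + sqrt(793))/2 ≈ 32.5801, hence ||A||_2 = sqrt(λ_max) = sqrt((37 + sqrt(793))/2) ≈ 5.7079.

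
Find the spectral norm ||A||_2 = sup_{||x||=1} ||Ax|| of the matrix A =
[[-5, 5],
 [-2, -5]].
||A||_2 = sqrt((79 + sqrt(1341))/2) ≈ 7.6033 (= sqrt(largest eigenvalue of A^T A))

||A||_2 = sigma_max(A) = sqrt(lambda_max(A^T A)). Form the symmetric matrix M = A^T A =
[[29, -15],
 [-15, 50]].
Its characteristic polynomial (trace, determinant of M give the coefficients) is
  p(λ) = det(λ I - M) = λ^2 - 79λ + 1225.
For λ^2 - 79λ + 1225 the discriminant is 1341. It is nonnegative but not a perfect square, so the roots are real and irrational: λ = (79 ± sqrt(1341))/2 ≈ 57.8098, 21.1902.
So the eigenvalues of A^T A are ≈ 21.1902, 57.8098 (all ≥ 0, as they must be for A^T A). The largest is λ_max = (79 + sqrt(1341))/2 ≈ 57.8098, hence ||A||_2 = sqrt(λ_max) = sqrt((79 + sqrt(1341))/2) ≈ 7.6033.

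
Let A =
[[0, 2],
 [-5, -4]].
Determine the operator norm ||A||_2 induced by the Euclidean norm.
||A||_2 = sqrt((45 + sqrt(1625))/2) ≈ 6.5311 (= sqrt(largest eigenvalue of A^T A))

||A||_2 = sigma_max(A) = sqrt(lambda_max(A^T A)). Form the symmetric matrix M = A^T A =
[[25, 20],
 [20, 20]].
Its characteristic polynomial (trace, determinant of M give the coefficients) is
  p(λ) = det(λ I - M) = λ^2 - 45λ + 100.
For λ^2 - 45λ + 100 the discriminant is 1625. It is nonnegative but not a perfect square, so the roots are real and irrational: λ = (45 ± sqrt(1625))/2 ≈ 42.6556, 2.3444.
So the eigenvalues of A^T A are ≈ 2.3444, 42.6556 (all ≥ 0, as they must be for A^T A). The largest is λ_max = (45 + sqrt(1625))/2 ≈ 42.6556, hence ||A||_2 = sqrt(λ_max) = sqrt((45 + sqrt(1625))/2) ≈ 6.5311.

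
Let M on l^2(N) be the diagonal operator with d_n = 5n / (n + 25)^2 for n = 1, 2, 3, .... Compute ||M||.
||M|| = 1/20 (attained at n = 25)

For M diagonal, ||M|| = sup_n |d_n|. Treat f(x) = 5x / (x + 25)^2 for real x > 0. By the quotient rule, f'(x) = 5(25 - x)/(x + 25)^3, which is positive for x < 25 and negative for x > 25. So f has a unique maximum at x = 25, and since 25 is a positive integer, the supremum over n ≥ 1 is attained at n = 25: d_25 = 5·25/(25 + 25)^2 = 5·25/2500 = 1/20. Hence ||M|| = 1/20.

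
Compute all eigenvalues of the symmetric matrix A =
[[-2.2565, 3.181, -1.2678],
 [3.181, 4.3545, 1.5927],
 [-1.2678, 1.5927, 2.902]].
sigma(A) ≈ {-4, 3, 6}

A is real symmetric, so its spectrum consists of real eigenvalues. Expanding the characteristic polynomial of the displayed matrix gives
  det(λ I - A) = p(λ) = λ^3 + (-5)λ^2 + (-18)λ + (72).
Solving p(λ) = 0 yields eigenvalues ≈ -4, 3, 6. (A is shown rounded to 4 decimals, so these recover the underlying integer eigenvalues to within that precision.)
Verification: the trace of A = 5 equals the sum of eigenvalues 5, and det(A) ≈ -72.0008 matches the eigenvalue product -72.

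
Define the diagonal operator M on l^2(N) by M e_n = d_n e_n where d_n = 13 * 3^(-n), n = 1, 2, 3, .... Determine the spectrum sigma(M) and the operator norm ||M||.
sigma(M) = {13 * 3^(-n) : n ≥ 1} ∪ {0}; ||M|| = 13/3

A bounded diagonal operator on l^2 with diagonal entries d_n has spectrum equal to the closure of {d_n : n ≥ 1}: every d_n is an eigenvalue (with eigenvector e_n), so {d_n} ⊂ sigma(M); the spectrum is closed, so its closure is too; and for lambda not in the closure, (M - lambda I) has bounded inverse (the diagonal entries 1/(d_n - lambda) are bounded). For our sequence d_n = 13 * 3^(-n), n = 1, 2, 3, ...:
  - {d_n} = {13 * 3^(-n) : n ≥ 1}; the only limit point is 0
  - closure = {13 * 3^(-n) : n ≥ 1} ∪ {0}
For the norm: a diagonal operator has ||M|| = sup_n |d_n|. Here d_n = 13 * 3^(-n) is positive and decreasing, so sup_n |d_n| = d_1 = 13/3. So ||M|| = 13/3.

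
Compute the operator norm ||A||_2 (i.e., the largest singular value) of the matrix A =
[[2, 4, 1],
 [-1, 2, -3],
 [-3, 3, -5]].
||A||_2 ≈ 7.5296 (= sqrt(largest eigenvalue of A^T A))

||A||_2 = sigma_max(A) = sqrt(lambda_max(A^T A)). Form the symmetric matrix M = A^T A =
[[14, -3, 20],
 [-3, 29, -17],
 [20, -17, 35]].
Its characteristic polynomial (trace, sum of principal 2x2 minors, determinant of M give the coefficients) is
  p(λ) = det(λ I - M) = λ^3 - 78λ^2 + 1213λ - 289.
No integer candidate from the rational root theorem (±divisors of 289) is a root, so the roots are irrational. The cubic discriminant is Δ = 1754071457 > 0, so there are three distinct real roots. p(0) = -289 and p(1) = 847 have opposite signs, so a root lies in (0, 1); Newton's method refines it to λ ≈ 0.242. p(21) = 47 and p(22) = -707 have opposite signs, so a root lies in (21, 22); Newton's method refines it to λ ≈ 21.0634. p(56) = -1353 and p(57) = 623 have opposite signs, so a root lies in (56, 57); Newton's method refines it to λ ≈ 56.6946. Check (Vieta): the three roots sum to 78, matching tr M = 78.
So the eigenvalues of A^T A are ≈ 0.242, 21.0634, 56.6946 (all ≥ 0, as they must be for A^T A). The largest is λ_max ≈ 56.6946, hence ||A||_2 = sqrt(λ_max) ≈ 7.5296.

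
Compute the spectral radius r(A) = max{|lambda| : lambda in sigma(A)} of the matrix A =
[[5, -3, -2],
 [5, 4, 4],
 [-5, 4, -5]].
r(A) ≈ 6.9274

The eigenvalues of A are the roots of its characteristic polynomial. With M = A (coefficients from the trace, the sum of principal 2x2 minors, and det A):
  p(λ) = det(λ I - M) = λ^3 - 4λ^2 - 36λ + 275.
No integer candidate from the rational root theorem (±divisors of 275) is a root, so the roots are irrational. The cubic discriminant is Δ = -1051315 < 0, so there is one real root and a complex-conjugate pair. p(-7) = -12 and p(-6) = 131 have opposite signs, so a root lies in (-7, -6); Newton's method refines it to λ ≈ -6.9274. Dividing out (λ - (-6.9274)) leaves approximately λ^2 - 10.9274λ + 39.6977. For λ^2 - 10.9274λ + 39.6977 the discriminant is -39.3836. It is negative, so the remaining roots are the complex-conjugate pair λ ≈ 5.4637 ± 3.1378i. Their product equals the constant term, so |λ|^2 ≈ 39.6977 and |λ| ≈ 6.3006.
Thus the eigenvalues (to 4 decimals) are -6.9274 (modulus 6.9274); 5.4637 ± 3.1378i (modulus 6.3006). The spectral radius is the largest modulus: r(A) ≈ 6.9274. (Cross-check: r(A) ≤ ||A||_2 ≈ 10.0163; equality holds whenever A is normal, though it can also hold for some non-normal A.)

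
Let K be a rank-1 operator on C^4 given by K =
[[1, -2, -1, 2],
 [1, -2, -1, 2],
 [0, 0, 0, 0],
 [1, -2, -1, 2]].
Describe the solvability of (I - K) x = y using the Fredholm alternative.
(I - K) is singular (det(I - K) = 0, i.e. 1 ∈ sigma(K)). (I - K) x = y is solvable iff y ⊥ ker((I - K)^*) = span{(-1, 2, 1, -2)}, i.e. iff -y_1 + 2y_2 + y_3 - 2y_4 = 0. When solvable, the solutions are x = y + c·(-1, -1, 0, -1), c arbitrary (ker(I - K) = span{(-1, -1, 0, -1)}, dimension 1).

K has rank 1, so it is an outer product K = u v^T: every row of K is a multiple of one row vector. Reading off the entries, u = (-1, -1, 0, -1) and v = (-1, 2, 1, -2) (row i of K equals u_i·v^T). A rank-one matrix u v^T satisfies K u = u (v·u) and kills the (3)-dimensional subspace v^⊥, so its characteristic polynomial is lambda^3 (lambda - v·u) with v·u = tr K = 1. Hence the eigenvalues of I - K are 1 (multiplicity 3) and 1 - (1) = 0, so det(I - K) = 0. (Direct check: I - K =
[[0, 2, 1, -2],
 [-1, 3, 1, -2],
 [0, 0, 1, 0],
 [-1, 2, 1, -1]]
has determinant 0.) So 1 is an eigenvalue of K and (I - K) is not invertible. The finite-dimensional Fredholm alternative says: either (I - K) is invertible, or ker(I - K) ≠ {0} and then range(I - K) = ker((I - K)^*)^⊥, with dim ker(I - K) = dim ker((I - K)^*). We are in the second case, so we need both kernels. Kernel of I - K: (I - K) u = u - u (v·u) = u - u = 0, so ker(I - K) = span{u} = span{(-1, -1, 0, -1)} (it is exactly 1-dimensional because rank(I - K) = 3). Kernel of the adjoint: K is real, so (I - K)^* = I - K^T = I - v u^T, and (I - v u^T) v = v - v (u·v) = 0; hence ker((I - K)^*) = span{v} = span{(-1, 2, 1, -2)}. Therefore (I - K) x = y is solvable iff <y, v> = 0, i.e. iff -y_1 + 2y_2 + y_3 - 2y_4 = 0. When this holds, K y = u (v·y) = 0, so (I - K) y = y and x = y is a particular solution; the full solution set is the line x = y + c·u = y + c·(-1, -1, 0, -1), c ∈ C.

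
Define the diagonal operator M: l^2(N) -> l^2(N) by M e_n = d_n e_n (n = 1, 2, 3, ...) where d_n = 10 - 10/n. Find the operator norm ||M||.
||M|| = 10

For a diagonal operator on l^2 with entries d_n, ||M|| = sup_n |d_n|. Here d_1 = 0, d_2 = 5, ..., and d_n = 10 - 10/n increases monotonically toward 10. All terms lie in [0, 10), so |d_n| = d_n and the supremum is the limit 10, which is not attained by any individual d_n. Hence ||M|| = 10.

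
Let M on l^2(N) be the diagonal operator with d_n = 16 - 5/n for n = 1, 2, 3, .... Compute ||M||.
||M|| = 16

For a diagonal operator on l^2 with entries d_n, ||M|| = sup_n |d_n|. Here d_1 = 11, d_2 = 27/2, ..., and d_n = 16 - 5/n increases monotonically toward 16. All terms lie in [11, 16), so |d_n| = d_n and the supremum is the limit 16, which is not attained by any individual d_n. Hence ||M|| = 16.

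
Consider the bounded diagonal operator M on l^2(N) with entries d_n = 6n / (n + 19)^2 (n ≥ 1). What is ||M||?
||M|| = 3/38 (attained at n = 19)

For M diagonal, ||M|| = sup_n |d_n|. Treat f(x) = 6x / (x + 19)^2 for real x > 0. By the quotient rule, f'(x) = 6(19 - x)/(x + 19)^3, which is positive for x < 19 and negative for x > 19. So f has a unique maximum at x = 19, and since 19 is a positive integer, the supremum over n ≥ 1 is attained at n = 19: d_19 = 6·19/(19 + 19)^2 = 6·19/1444 = 3/38. Hence ||M|| = 3/38.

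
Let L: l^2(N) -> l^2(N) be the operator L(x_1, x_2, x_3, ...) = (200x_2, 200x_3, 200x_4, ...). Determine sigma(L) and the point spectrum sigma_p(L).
sigma(L) = closed disk {z in C : |z| ≤ 200}; sigma_p(L) = open disk {z in C : |z| < 200}

Note L = 200·V where V is the unit left shift (V x)_k = x_{k+1}; so sigma(L) = 200·sigma(V) and ||L|| = 200||V||. ||L x||^2 = 40000sum_{k≥2} |x_k|^2 ≤ 40000||x||^2, with equality on {x : x_1 = 0}, so ||L|| = 200. For any lambda with |lambda| < 200, set r = lambda/200 (|r| < 1); the vector x = (1, r, r^2, ...) is in l^2 and satisfies L x = 200(r, r^2, ...) = lambda x, so lambda is an eigenvalue. On the boundary |lambda| = 200 the geometric series diverges, so no l^2 eigenvector exists, but these lambda lie in the approximate point spectrum. Hence sigma(L) is the closed disk of radius 200 and sigma_p(L) is the open disk.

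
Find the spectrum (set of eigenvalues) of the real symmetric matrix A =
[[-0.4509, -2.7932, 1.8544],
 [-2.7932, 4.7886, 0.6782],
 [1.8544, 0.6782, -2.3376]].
sigma(A) ≈ {-4, 0, 6}

A is real symmetric, so its spectrum consists of real eigenvalues. Expanding the characteristic polynomial of the displayed matrix gives
  det(λ I - A) = p(λ) = λ^3 + (-2)λ^2 + (-24)λ + (0).
Solving p(λ) = 0 yields eigenvalues ≈ -4, 0, 6. (A is shown rounded to 4 decimals, so these recover the underlying integer eigenvalues to within that precision.)
Verification: the trace of A = 2 equals the sum of eigenvalues 2, and det(A) ≈ -0.0002 matches the eigenvalue product 0.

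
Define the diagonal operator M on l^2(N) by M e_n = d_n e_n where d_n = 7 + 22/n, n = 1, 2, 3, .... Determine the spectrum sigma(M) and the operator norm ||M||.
sigma(M) = {7 + 22/n : n ≥ 1} ∪ {7}; ||M|| = 29

A bounded diagonal operator on l^2 with diagonal entries d_n has spectrum equal to the closure of {d_n : n ≥ 1}: every d_n is an eigenvalue (with eigenvector e_n), so {d_n} ⊂ sigma(M); the spectrum is closed, so its closure is too; and for lambda not in the closure, (M - lambda I) has bounded inverse (the diagonal entries 1/(d_n - lambda) are bounded). For our sequence d_n = 7 + 22/n, n = 1, 2, 3, ...:
  - {d_n} = {7 + 22/n : n ≥ 1}; the only limit point is 7
  - closure = {7 + 22/n : n ≥ 1} ∪ {7}
For the norm: a diagonal operator has ||M|| = sup_n |d_n|. Here d_n = 7 + 22/n is positive and decreasing, so sup_n |d_n| = d_1 = 7 + 22 = 29. So ||M|| = 29.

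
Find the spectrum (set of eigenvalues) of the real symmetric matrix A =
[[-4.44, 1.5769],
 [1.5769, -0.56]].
sigma(A) ≈ {-5, 0}

A is real symmetric, so its spectrum consists of real eigenvalues. Expanding the characteristic polynomial of the displayed matrix gives
  det(λ I - A) = p(λ) = λ^2 + (5)λ + (0).
Solving p(λ) = 0 yields eigenvalues ≈ -5, 0. (A is shown rounded to 4 decimals, so these recover the underlying integer eigenvalues to within that precision.)
Verification: the trace of A = -5 equals the sum of eigenvalues -5, and det(A) ≈ -0.0002 matches the eigenvalue product 0.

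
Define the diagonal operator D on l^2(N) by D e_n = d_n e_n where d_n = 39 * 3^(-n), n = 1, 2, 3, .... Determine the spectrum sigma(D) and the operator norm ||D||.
sigma(D) = {39 * 3^(-n) : n ≥ 1} ∪ {0}; ||D|| = 13

A bounded diagonal operator on l^2 with diagonal entries d_n has spectrum equal to the closure of {d_n : n ≥ 1}: every d_n is an eigenvalue (with eigenvector e_n), so {d_n} ⊂ sigma(D); the spectrum is closed, so its closure is too; and for lambda not in the closure, (D - lambda I) has bounded inverse (the diagonal entries 1/(d_n - lambda) are bounded). For our sequence d_n = 39 * 3^(-n), n = 1, 2, 3, ...:
  - {d_n} = {39 * 3^(-n) : n ≥ 1}; the only limit point is 0
  - closure = {39 * 3^(-n) : n ≥ 1} ∪ {0}
For the norm: a diagonal operator has ||D|| = sup_n |d_n|. Here d_n = 39 * 3^(-n) is positive and decreasing, so sup_n |d_n| = d_1 = 39/3 = 13. So ||D|| = 13.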